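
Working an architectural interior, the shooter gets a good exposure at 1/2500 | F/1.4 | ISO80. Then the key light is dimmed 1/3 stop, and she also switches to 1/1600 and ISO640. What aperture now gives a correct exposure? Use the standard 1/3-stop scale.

f/4.5

Scene light: 1/3 stop darker.
Shutter speed: 1/2500 → 1/2000 → 1/1600 — 2/3 stop slower (brighter).
ISO: 80 → 100 → 125 → 160 → 200 → 250 → 320 → 400 → 500 → 640 — 3 stops higher (brighter).
Net so far: 3 1/3 stops brighter. Aperture: f/1.4 → f/1.6 → f/1.8 → f/2 → f/2.2 → f/2.5 → f/2.8 → f/3.2 → f/3.5 → f/4 → f/4.5.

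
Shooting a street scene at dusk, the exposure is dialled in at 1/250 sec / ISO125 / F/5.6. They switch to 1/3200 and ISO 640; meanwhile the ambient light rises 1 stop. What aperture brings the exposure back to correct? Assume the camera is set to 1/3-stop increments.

f/5

Scene light: 1 stop brighter.
Shutter speed: 1/250 → 1/320 → 1/400 → 1/500 → 1/640 → 1/800 → 1/1000 → 1/1250 → 1/1600 → 1/2000 → 1/2500 → 1/3200 — 3 2/3 stops shorter (darker).
ISO: 125 → 160 → 200 → 250 → 320 → 400 → 500 → 640 — 2 1/3 stops higher (brighter).
Net so far: 1/3 stop darker. Aperture: f/5.6 → f/5.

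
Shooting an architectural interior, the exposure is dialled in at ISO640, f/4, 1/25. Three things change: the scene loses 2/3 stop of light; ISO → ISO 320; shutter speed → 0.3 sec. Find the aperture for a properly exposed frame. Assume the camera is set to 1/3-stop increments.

f/6.3

Scene light: 2/3 stop darker.
ISO: 640 → 500 → 400 → 320 — 1 stop lower (darker).
Shutter speed: 1/25 → 1/20 → 1/15 → 1/13 → 1/10 → 1/8 → 1/6 → 1/5 → 1/4 → 0.3 — 3 stops longer (brighter).
Net so far: 1 1/3 stops brighter. Aperture: f/4 → f/4.5 → f/5 → f/5.6 → f/6.3.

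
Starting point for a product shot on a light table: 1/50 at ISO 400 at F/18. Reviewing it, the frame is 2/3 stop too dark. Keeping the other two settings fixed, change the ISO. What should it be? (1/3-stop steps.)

ISO 640

Underexposed by 2/3 stop → need 2/3 stop brighter.
ISO: 400 → 500 → 640.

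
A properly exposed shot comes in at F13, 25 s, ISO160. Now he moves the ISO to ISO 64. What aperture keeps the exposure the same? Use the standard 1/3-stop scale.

ISO: 160 → 125 → 100 → 80 → 64 — 1 1/3 stops lower (darker).
Need 1 1/3 stops brighter from the aperture: f/13 → f/11 → f/10 → f/9 → f/8.

f/8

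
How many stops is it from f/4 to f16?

4 stops

f/4 → f/5.6 → f/8 → f/11 → f/16 — count the steps: 4 stops.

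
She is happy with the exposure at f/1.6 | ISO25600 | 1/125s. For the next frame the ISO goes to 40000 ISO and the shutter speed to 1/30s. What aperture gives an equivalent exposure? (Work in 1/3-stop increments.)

f/4

ISO: 25600 → 32000 → 40000 — 2/3 stop higher (brighter).
Shutter speed: 1/125 → 1/100 → 1/80 → 1/60 → 1/50 → 1/40 → 1/30 — 2 stops longer (brighter).
Net change so far: 2 2/3 stops brighter. Offset with the aperture: f/1.6 → f/1.8 → f/2 → f/2.2 → f/2.5 → f/2.8 → f/3.2 → f/3.5 → f/4.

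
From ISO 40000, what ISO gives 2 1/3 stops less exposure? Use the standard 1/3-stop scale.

ISO: 40000 → 32000 → 25600 → 20000 → 16000 → 12800 → 10000 → 8000 — 2 1/3 stops lower (darker).

ISO 8000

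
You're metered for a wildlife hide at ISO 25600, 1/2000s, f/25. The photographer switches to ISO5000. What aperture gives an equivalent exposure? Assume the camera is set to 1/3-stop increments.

ISO: 25600 → 20000 → 16000 → 12800 → 10000 → 8000 → 6400 → 5000 — 2 1/3 stops lower (darker).
Need 2 1/3 stops brighter from the aperture: f/25 → f/22 → f/20 → f/18 → f/16 → f/14 → f/13 → f/11.

f/11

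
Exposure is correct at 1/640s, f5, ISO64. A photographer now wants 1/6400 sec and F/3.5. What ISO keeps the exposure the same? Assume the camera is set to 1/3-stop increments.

Shutter speed: 1/640 → 1/800 → 1/1000 → 1/1250 → 1/1600 → 1/2000 → 1/2500 → 1/3200 → 1/4000 → 1/5000 → 1/6400 — 3 1/3 stops faster (darker).
Aperture: f/5 → f/4.5 → f/4 → f/3.5 — 1 stop larger aperture (brighter).
Net change so far: 2 1/3 stops darker. Offset with the ISO: 64 → 80 → 100 → 125 → 160 → 200 → 250 → 320.

ISO 320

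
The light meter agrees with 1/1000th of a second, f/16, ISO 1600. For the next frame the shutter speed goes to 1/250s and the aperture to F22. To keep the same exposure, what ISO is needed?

ISO 800

Shutter speed: 1/1000 → 1/500 → 1/250 — 2 stops slower (brighter).
Aperture: f/16 → f/22 — 1 stop narrower (darker).
Net change so far: 1 stop brighter. Offset with the ISO: 1600 → 800.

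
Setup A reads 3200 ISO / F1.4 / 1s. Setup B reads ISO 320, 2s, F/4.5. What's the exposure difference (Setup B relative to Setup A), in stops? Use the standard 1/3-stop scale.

5 2/3 stops darker

Aperture: f/1.4 → f/1.6 → f/1.8 → f/2 → f/2.2 → f/2.5 → f/2.8 → f/3.2 → f/3.5 → f/4 → f/4.5 — 3 1/3 stops narrower (darker).
Shutter speed: 1 → 1.3 → 1.6 → 2 — 1 stop slower (brighter).
ISO: 3200 → 2500 → 2000 → 1600 → 1250 → 1000 → 800 → 640 → 500 → 400 → 320 — 3 1/3 stops lower (darker).
Net: −3 1/3 +1 −3 1/3 = −5 2/3 stops.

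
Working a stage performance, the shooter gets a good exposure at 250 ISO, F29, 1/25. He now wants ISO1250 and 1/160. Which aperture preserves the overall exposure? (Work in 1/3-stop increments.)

f/25

ISO: 250 → 320 → 400 → 500 → 640 → 800 → 1000 → 1250 — 2 1/3 stops higher (brighter).
Shutter speed: 1/25 → 1/30 → 1/40 → 1/50 → 1/60 → 1/80 → 1/100 → 1/125 → 1/160 — 2 2/3 stops shorter (darker).
Net change so far: 1/3 stop darker. Offset with the aperture: f/29 → f/25.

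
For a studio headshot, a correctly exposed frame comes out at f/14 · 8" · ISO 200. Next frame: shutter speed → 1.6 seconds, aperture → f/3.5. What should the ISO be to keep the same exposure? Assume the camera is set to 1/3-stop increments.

Shutter speed: 8 → 6 → 5 → 4 → 3.2 → 2.5 → 2 → 1.6 — 2 1/3 stops faster (darker).
Aperture: f/14 → f/13 → f/11 → f/10 → f/9 → f/8 → f/7.1 → f/6.3 → f/5.6 → f/5 → f/4.5 → f/4 → f/3.5 — 4 stops opened up (brighter).
Net change so far: 1 2/3 stops brighter. Offset with the ISO: 200 → 160 → 125 → 100 → 80 → 64.

ISO 64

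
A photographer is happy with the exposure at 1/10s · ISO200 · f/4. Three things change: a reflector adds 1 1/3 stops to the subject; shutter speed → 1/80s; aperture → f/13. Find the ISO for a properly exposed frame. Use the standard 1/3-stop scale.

Scene light: 1 1/3 stops brighter.
Shutter speed: 1/10 → 1/13 → 1/15 → 1/20 → 1/25 → 1/30 → 1/40 → 1/50 → 1/60 → 1/80 — 3 stops shorter (darker).
Aperture: f/4 → f/4.5 → f/5 → f/5.6 → f/6.3 → f/7.1 → f/8 → f/9 → f/10 → f/11 → f/13 — 3 1/3 stops stopped down (darker).
Net so far: 5 stops darker. ISO: 200 → 250 → 320 → 400 → 500 → 640 → 800 → 1000 → 1250 → 1600 → 2000 → 2500 → 3200 → 4000 → 5000 → 6400.

ISO 6400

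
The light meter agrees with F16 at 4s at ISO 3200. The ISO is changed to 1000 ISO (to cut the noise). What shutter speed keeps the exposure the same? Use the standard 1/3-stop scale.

ISO: 3200 → 2500 → 2000 → 1600 → 1250 → 1000 — 1 2/3 stops lower (darker).
Need 1 2/3 stops brighter from the shutter speed: 4 → 5 → 6 → 8 → 10 → 13.

13 s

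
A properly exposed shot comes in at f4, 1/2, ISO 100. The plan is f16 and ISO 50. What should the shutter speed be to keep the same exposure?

Aperture: f/4 → f/5.6 → f/8 → f/11 → f/16 — 4 stops narrower (darker).
ISO: 100 → 50 — 1 stop dropped (darker).
Net change so far: 5 stops darker. Offset with the shutter speed: 1/2 → 1 → 2 → 4 → 8 → 15.

15 s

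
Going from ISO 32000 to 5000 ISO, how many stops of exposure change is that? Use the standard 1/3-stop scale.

2 2/3 stops

32000 → 25600 → 20000 → 16000 → 12800 → 10000 → 8000 → 6400 → 5000 — count the steps: 8 third-stops = 2 2/3 stops.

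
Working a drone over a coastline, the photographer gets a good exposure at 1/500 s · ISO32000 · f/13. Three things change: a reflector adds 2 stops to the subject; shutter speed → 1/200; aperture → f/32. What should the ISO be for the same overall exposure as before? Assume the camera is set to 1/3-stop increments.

Scene light: 2 stops brighter.
Shutter speed: 1/500 → 1/400 → 1/320 → 1/250 → 1/200 — 1 1/3 stops longer (brighter).
Aperture: f/13 → f/14 → f/16 → f/18 → f/20 → f/22 → f/25 → f/29 → f/32 — 2 2/3 stops stopped down (darker).
Net so far: 2/3 stop brighter. ISO: 32000 → 25600 → 20000.

ISO 20000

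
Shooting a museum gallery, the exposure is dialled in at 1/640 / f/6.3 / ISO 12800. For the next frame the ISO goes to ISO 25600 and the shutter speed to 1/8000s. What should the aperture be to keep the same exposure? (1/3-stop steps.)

ISO: 12800 → 16000 → 20000 → 25600 — 1 stop raised (brighter).
Shutter speed: 1/640 → 1/800 → 1/1000 → 1/1250 → 1/1600 → 1/2000 → 1/2500 → 1/3200 → 1/4000 → 1/5000 → 1/6400 → 1/8000 — 3 2/3 stops faster (darker).
Net change so far: 2 2/3 stops darker. Offset with the aperture: f/6.3 → f/5.6 → f/5 → f/4.5 → f/4 → f/3.5 → f/3.2 → f/2.8 → f/2.5.

f/2.5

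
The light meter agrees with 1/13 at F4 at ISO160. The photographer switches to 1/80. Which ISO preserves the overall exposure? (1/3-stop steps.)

ISO 1000

Shutter speed: 1/13 → 1/15 → 1/20 → 1/25 → 1/30 → 1/40 → 1/50 → 1/60 → 1/80 — 2 2/3 stops shorter (darker).
Need 2 2/3 stops brighter from the ISO: 160 → 200 → 250 → 320 → 400 → 500 → 640 → 800 → 1000.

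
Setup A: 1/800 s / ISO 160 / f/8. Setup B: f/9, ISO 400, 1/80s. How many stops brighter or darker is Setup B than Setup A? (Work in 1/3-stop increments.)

Aperture: f/8 → f/9 — 1/3 stop stopped down (darker).
Shutter speed: 1/800 → 1/640 → 1/500 → 1/400 → 1/320 → 1/250 → 1/200 → 1/160 → 1/125 → 1/100 → 1/80 — 3 1/3 stops longer (brighter).
ISO: 160 → 200 → 250 → 320 → 400 — 1 1/3 stops raised (brighter).
Net: −1/3 +3 1/3 +1 1/3 = +4 1/3 stops.

4 1/3 stops brighter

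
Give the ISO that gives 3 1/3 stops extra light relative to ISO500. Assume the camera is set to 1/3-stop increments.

ISO 5000

ISO: 500 → 640 → 800 → 1000 → 1250 → 1600 → 2000 → 2500 → 3200 → 4000 → 5000 — 3 1/3 stops raised (brighter).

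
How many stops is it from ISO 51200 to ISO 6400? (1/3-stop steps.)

3 stops

51200 → 40000 → 32000 → 25600 → 20000 → 16000 → 12800 → 10000 → 8000 → 6400 — count the steps: 9 third-stops = 3 stops.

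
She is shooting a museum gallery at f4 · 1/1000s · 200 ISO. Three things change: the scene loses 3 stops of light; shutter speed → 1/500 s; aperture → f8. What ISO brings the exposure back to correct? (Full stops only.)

Scene light: 3 stops darker.
Shutter speed: 1/1000 → 1/500 — 1 stop slower (brighter).
Aperture: f/4 → f/5.6 → f/8 — 2 stops smaller aperture (darker).
Net so far: 4 stops darker. ISO: 200 → 400 → 800 → 1600 → 3200.

ISO 3200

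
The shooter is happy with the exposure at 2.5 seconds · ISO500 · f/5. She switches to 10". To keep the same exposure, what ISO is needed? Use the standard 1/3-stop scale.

Shutter speed: 2.5 → 3.2 → 4 → 5 → 6 → 8 → 10 — 2 stops longer (brighter).
Need 2 stops darker from the ISO: 500 → 400 → 320 → 250 → 200 → 160 → 125.

ISO 125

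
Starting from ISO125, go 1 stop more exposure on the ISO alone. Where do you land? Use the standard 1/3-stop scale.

ISO: 125 → 160 → 200 → 250 — 1 stop higher (brighter).

ISO 250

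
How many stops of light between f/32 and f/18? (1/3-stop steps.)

f/32 → f/29 → f/25 → f/22 → f/20 → f/18 — count the steps: 5 third-stops = 1 2/3 stops.

1 2/3 stops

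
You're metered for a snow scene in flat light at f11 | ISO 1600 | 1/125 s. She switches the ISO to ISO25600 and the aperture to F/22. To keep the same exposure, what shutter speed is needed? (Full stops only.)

ISO: 1600 → 3200 → 6400 → 12800 → 25600 — 4 stops higher (brighter).
Aperture: f/11 → f/16 → f/22 — 2 stops stopped down (darker).
Net change so far: 2 stops brighter. Offset with the shutter speed: 1/125 → 1/250 → 1/500.

1/500s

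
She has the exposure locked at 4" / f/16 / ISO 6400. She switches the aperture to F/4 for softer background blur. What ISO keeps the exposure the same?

Aperture: f/16 → f/11 → f/8 → f/5.6 → f/4 — 4 stops wider (brighter).
Need 4 stops darker from the ISO: 6400 → 3200 → 1600 → 800 → 400.

ISO 400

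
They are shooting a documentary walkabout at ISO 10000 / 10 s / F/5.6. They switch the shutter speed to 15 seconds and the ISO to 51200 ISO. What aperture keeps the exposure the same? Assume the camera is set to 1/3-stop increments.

f/16

Shutter speed: 10 → 13 → 15 — 2/3 stop longer (brighter).
ISO: 10000 → 12800 → 16000 → 20000 → 25600 → 32000 → 40000 → 51200 — 2 1/3 stops higher (brighter).
Net change so far: 3 stops brighter. Offset with the aperture: f/5.6 → f/6.3 → f/7.1 → f/8 → f/9 → f/10 → f/11 → f/13 → f/14 → f/16.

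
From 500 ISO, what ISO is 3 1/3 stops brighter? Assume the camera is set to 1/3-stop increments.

ISO 5000

ISO: 500 → 640 → 800 → 1000 → 1250 → 1600 → 2000 → 2500 → 3200 → 4000 → 5000 — 3 1/3 stops raised (brighter).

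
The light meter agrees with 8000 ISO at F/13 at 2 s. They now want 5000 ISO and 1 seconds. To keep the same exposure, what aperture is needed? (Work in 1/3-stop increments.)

ISO: 8000 → 6400 → 5000 — 2/3 stop dropped (darker).
Shutter speed: 2 → 1.6 → 1.3 → 1 — 1 stop shorter (darker).
Net change so far: 1 2/3 stops darker. Offset with the aperture: f/13 → f/11 → f/10 → f/9 → f/8 → f/7.1.

f/7.1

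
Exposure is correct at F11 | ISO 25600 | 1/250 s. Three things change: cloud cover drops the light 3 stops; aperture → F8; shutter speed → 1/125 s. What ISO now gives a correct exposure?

Scene light: 3 stops darker.
Aperture: f/11 → f/8 — 1 stop larger aperture (brighter).
Shutter speed: 1/250 → 1/125 — 1 stop slower (brighter).
Net so far: 1 stop darker. ISO: 25600 → 51200.

ISO 51200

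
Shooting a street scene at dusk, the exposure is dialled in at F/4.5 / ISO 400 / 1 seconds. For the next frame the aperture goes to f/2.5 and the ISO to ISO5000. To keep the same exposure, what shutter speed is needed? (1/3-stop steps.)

1/40s

Aperture: f/4.5 → f/4 → f/3.5 → f/3.2 → f/2.8 → f/2.5 — 1 2/3 stops wider (brighter).
ISO: 400 → 500 → 640 → 800 → 1000 → 1250 → 1600 → 2000 → 2500 → 3200 → 4000 → 5000 — 3 2/3 stops raised (brighter).
Net change so far: 5 1/3 stops brighter. Offset with the shutter speed: 1 → 0.8 → 0.6 → 0.5 → 0.4 → 0.3 → 1/4 → 1/5 → 1/6 → 1/8 → 1/10 → 1/13 → 1/15 → 1/20 → 1/25 → 1/30 → 1/40.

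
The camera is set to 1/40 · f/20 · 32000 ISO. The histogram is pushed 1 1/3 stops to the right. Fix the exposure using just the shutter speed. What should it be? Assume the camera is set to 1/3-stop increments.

Overexposed by 1 1/3 stops → need 1 1/3 stops darker.
Shutter speed: 1/40 → 1/50 → 1/60 → 1/80 → 1/100.

1/100s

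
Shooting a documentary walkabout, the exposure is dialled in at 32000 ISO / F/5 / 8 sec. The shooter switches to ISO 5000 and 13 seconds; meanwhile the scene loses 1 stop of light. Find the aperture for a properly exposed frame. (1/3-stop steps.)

f/1.8

Scene light: 1 stop darker.
ISO: 32000 → 25600 → 20000 → 16000 → 12800 → 10000 → 8000 → 6400 → 5000 — 2 2/3 stops lower (darker).
Shutter speed: 8 → 10 → 13 — 2/3 stop slower (brighter).
Net so far: 3 stops darker. Aperture: f/5 → f/4.5 → f/4 → f/3.5 → f/3.2 → f/2.8 → f/2.5 → f/2.2 → f/2 → f/1.8.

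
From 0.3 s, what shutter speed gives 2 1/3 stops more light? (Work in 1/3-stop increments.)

Shutter speed: 0.3 → 0.4 → 0.5 → 0.6 → 0.8 → 1 → 1.3 → 1.6 — 2 1/3 stops slower (brighter).

1.6 s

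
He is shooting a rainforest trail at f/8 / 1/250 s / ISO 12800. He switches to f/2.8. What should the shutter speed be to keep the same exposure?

1/2000s

Aperture: f/8 → f/5.6 → f/4 → f/2.8 — 3 stops opened up (brighter).
Need 3 stops darker from the shutter speed: 1/250 → 1/500 → 1/1000 → 1/2000.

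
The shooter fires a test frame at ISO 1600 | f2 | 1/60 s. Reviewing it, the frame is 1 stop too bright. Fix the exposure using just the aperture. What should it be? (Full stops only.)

Overexposed by 1 stop → need 1 stop darker.
Aperture: f/2 → f/2.8.

f/2.8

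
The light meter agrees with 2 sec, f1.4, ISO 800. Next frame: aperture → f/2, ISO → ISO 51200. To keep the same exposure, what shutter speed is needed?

Aperture: f/1.4 → f/2 — 1 stop stopped down (darker).
ISO: 800 → 1600 → 3200 → 6400 → 12800 → 25600 → 51200 — 6 stops raised (brighter).
Net change so far: 5 stops brighter. Offset with the shutter speed: 2 → 1 → 1/2 → 1/4 → 1/8 → 1/15.

1/15s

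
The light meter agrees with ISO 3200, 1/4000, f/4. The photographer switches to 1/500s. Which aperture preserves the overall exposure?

f/11

Shutter speed: 1/4000 → 1/2000 → 1/1000 → 1/500 — 3 stops longer (brighter).
Need 3 stops darker from the aperture: f/4 → f/5.6 → f/8 → f/11.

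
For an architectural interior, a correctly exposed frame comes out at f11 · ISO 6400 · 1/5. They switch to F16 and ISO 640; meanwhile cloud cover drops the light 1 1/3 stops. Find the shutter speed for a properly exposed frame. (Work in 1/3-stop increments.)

10 s

Scene light: 1 1/3 stops darker.
Aperture: f/11 → f/13 → f/14 → f/16 — 1 stop stopped down (darker).
ISO: 6400 → 5000 → 4000 → 3200 → 2500 → 2000 → 1600 → 1250 → 1000 → 800 → 640 — 3 1/3 stops dropped (darker).
Net so far: 5 2/3 stops darker. Shutter speed: 1/5 → 1/4 → 0.3 → 0.4 → 0.5 → 0.6 → 0.8 → 1 → 1.3 → 1.6 → 2 → 2.5 → 3.2 → 4 → 5 → 6 → 8 → 10.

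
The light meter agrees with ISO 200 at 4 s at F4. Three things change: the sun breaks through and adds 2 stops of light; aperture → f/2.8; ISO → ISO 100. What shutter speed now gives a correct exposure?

1 s

Scene light: 2 stops brighter.
Aperture: f/4 → f/2.8 — 1 stop wider (brighter).
ISO: 200 → 100 — 1 stop dropped (darker).
Net so far: 2 stops brighter. Shutter speed: 4 → 2 → 1.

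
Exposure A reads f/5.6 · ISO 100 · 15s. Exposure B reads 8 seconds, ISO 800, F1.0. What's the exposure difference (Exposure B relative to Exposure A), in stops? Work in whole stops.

Aperture: f/5.6 → f/4 → f/2.8 → f/2 → f/1.4 → f/1.0 — 5 stops larger aperture (brighter).
Shutter speed: 15 → 8 — 1 stop shorter (darker).
ISO: 100 → 200 → 400 → 800 — 3 stops higher (brighter).
Net: +5 −1 +3 = +7 stops.

7 stops brighter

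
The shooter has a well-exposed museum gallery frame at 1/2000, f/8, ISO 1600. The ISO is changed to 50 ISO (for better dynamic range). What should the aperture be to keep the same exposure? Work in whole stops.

f/1.4

ISO: 1600 → 800 → 400 → 200 → 100 → 50 — 5 stops lower (darker).
Need 5 stops brighter from the aperture: f/8 → f/5.6 → f/4 → f/2.8 → f/2 → f/1.4.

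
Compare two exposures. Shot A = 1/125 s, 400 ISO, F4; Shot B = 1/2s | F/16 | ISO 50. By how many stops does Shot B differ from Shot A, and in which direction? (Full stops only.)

Aperture: f/4 → f/5.6 → f/8 → f/11 → f/16 — 4 stops narrower (darker).
Shutter speed: 1/125 → 1/60 → 1/30 → 1/15 → 1/8 → 1/4 → 1/2 — 6 stops slower (brighter).
ISO: 400 → 200 → 100 → 50 — 3 stops dropped (darker).
Net: −4 +6 −3 = −1 stop.

1 stop darker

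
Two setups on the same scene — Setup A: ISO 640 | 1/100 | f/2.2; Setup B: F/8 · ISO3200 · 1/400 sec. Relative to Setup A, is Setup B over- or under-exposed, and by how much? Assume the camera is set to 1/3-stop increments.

Aperture: f/2.2 → f/2.5 → f/2.8 → f/3.2 → f/3.5 → f/4 → f/4.5 → f/5 → f/5.6 → f/6.3 → f/7.1 → f/8 — 3 2/3 stops narrower (darker).
Shutter speed: 1/100 → 1/125 → 1/160 → 1/200 → 1/250 → 1/320 → 1/400 — 2 stops faster (darker).
ISO: 640 → 800 → 1000 → 1250 → 1600 → 2000 → 2500 → 3200 — 2 1/3 stops higher (brighter).
Net: −3 2/3 −2 +2 1/3 = −3 1/3 stops.

3 1/3 stops darker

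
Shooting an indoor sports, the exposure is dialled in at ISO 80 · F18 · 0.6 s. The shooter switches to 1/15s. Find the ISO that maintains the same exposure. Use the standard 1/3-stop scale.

Shutter speed: 0.6 → 0.5 → 0.4 → 0.3 → 1/4 → 1/5 → 1/6 → 1/8 → 1/10 → 1/13 → 1/15 — 3 1/3 stops shorter (darker).
Need 3 1/3 stops brighter from the ISO: 80 → 100 → 125 → 160 → 200 → 250 → 320 → 400 → 500 → 640 → 800.

ISO 800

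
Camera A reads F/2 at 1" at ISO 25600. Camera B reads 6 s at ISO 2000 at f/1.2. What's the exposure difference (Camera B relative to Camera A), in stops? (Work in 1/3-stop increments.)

Aperture: f/2 → f/1.8 → f/1.6 → f/1.4 → f/1.2 — 1 1/3 stops larger aperture (brighter).
Shutter speed: 1 → 1.3 → 1.6 → 2 → 2.5 → 3.2 → 4 → 5 → 6 — 2 2/3 stops longer (brighter).
ISO: 25600 → 20000 → 16000 → 12800 → 10000 → 8000 → 6400 → 5000 → 4000 → 3200 → 2500 → 2000 — 3 2/3 stops lower (darker).
Net: +1 1/3 +2 2/3 −3 2/3 = +1/3 stops.

1/3 stop brighter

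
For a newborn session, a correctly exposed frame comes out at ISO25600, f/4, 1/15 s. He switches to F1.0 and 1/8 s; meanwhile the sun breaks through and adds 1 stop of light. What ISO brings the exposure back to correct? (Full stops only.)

Scene light: 1 stop brighter.
Aperture: f/4 → f/2.8 → f/2 → f/1.4 → f/1.0 — 4 stops larger aperture (brighter).
Shutter speed: 1/15 → 1/8 — 1 stop longer (brighter).
Net so far: 6 stops brighter. ISO: 25600 → 12800 → 6400 → 3200 → 1600 → 800 → 400.

ISO 400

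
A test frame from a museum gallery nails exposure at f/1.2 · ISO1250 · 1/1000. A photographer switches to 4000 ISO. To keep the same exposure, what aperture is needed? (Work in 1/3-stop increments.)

ISO: 1250 → 1600 → 2000 → 2500 → 3200 → 4000 — 1 2/3 stops higher (brighter).
Need 1 2/3 stops darker from the aperture: f/1.2 → f/1.4 → f/1.6 → f/1.8 → f/2 → f/2.2.

f/2.2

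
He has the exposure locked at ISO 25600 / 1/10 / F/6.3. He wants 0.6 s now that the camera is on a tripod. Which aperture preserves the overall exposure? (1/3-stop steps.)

f/16

Shutter speed: 1/10 → 1/8 → 1/6 → 1/5 → 1/4 → 0.3 → 0.4 → 0.5 → 0.6 — 2 2/3 stops longer (brighter).
Need 2 2/3 stops darker from the aperture: f/6.3 → f/7.1 → f/8 → f/9 → f/10 → f/11 → f/13 → f/14 → f/16.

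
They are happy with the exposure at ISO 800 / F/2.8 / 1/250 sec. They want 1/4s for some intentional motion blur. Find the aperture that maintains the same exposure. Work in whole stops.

f/22

Shutter speed: 1/250 → 1/125 → 1/60 → 1/30 → 1/15 → 1/8 → 1/4 — 6 stops longer (brighter).
Need 6 stops darker from the aperture: f/2.8 → f/4 → f/5.6 → f/8 → f/11 → f/16 → f/22.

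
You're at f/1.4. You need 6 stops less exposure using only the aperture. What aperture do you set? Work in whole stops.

f/11

Aperture: f/1.4 → f/2 → f/2.8 → f/4 → f/5.6 → f/8 → f/11 — 6 stops stopped down (darker).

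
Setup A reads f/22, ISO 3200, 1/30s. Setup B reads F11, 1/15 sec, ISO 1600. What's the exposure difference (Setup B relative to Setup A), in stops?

2 stops brighter

Aperture: f/22 → f/16 → f/11 — 2 stops larger aperture (brighter).
Shutter speed: 1/30 → 1/15 — 1 stop slower (brighter).
ISO: 3200 → 1600 — 1 stop lower (darker).
Net: +2 +1 −1 = +2 stops.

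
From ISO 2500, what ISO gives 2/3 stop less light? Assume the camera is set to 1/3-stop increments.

ISO: 2500 → 2000 → 1600 — 2/3 stop lower (darker).

ISO 1600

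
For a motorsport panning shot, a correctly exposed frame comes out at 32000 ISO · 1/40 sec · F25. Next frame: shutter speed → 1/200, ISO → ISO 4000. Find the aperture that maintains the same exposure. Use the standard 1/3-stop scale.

f/4

Shutter speed: 1/40 → 1/50 → 1/60 → 1/80 → 1/100 → 1/125 → 1/160 → 1/200 — 2 1/3 stops shorter (darker).
ISO: 32000 → 25600 → 20000 → 16000 → 12800 → 10000 → 8000 → 6400 → 5000 → 4000 — 3 stops dropped (darker).
Net change so far: 5 1/3 stops darker. Offset with the aperture: f/25 → f/22 → f/20 → f/18 → f/16 → f/14 → f/13 → f/11 → f/10 → f/9 → f/8 → f/7.1 → f/6.3 → f/5.6 → f/5 → f/4.5 → f/4.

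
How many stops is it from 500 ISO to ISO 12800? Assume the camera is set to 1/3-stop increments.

4 2/3 stops

500 → 640 → 800 → 1000 → 1250 → 1600 → 2000 → 2500 → 3200 → 4000 → 5000 → 6400 → 8000 → 10000 → 12800 — count the steps: 14 third-stops = 4 2/3 stops.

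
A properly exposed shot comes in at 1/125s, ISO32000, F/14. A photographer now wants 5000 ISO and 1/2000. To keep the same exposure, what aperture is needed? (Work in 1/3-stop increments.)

f/1.4

ISO: 32000 → 25600 → 20000 → 16000 → 12800 → 10000 → 8000 → 6400 → 5000 — 2 2/3 stops dropped (darker).
Shutter speed: 1/125 → 1/160 → 1/200 → 1/250 → 1/320 → 1/400 → 1/500 → 1/640 → 1/800 → 1/1000 → 1/1250 → 1/1600 → 1/2000 — 4 stops faster (darker).
Net change so far: 6 2/3 stops darker. Offset with the aperture: f/14 → f/13 → f/11 → f/10 → f/9 → f/8 → f/7.1 → f/6.3 → f/5.6 → f/5 → f/4.5 → f/4 → f/3.5 → f/3.2 → f/2.8 → f/2.5 → f/2.2 → f/2 → f/1.8 → f/1.6 → f/1.4.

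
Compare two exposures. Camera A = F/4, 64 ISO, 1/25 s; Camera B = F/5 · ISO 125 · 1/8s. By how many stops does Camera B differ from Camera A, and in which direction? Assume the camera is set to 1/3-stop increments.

2 stops brighter

Aperture: f/4 → f/4.5 → f/5 — 2/3 stop stopped down (darker).
Shutter speed: 1/25 → 1/20 → 1/15 → 1/13 → 1/10 → 1/8 — 1 2/3 stops longer (brighter).
ISO: 64 → 80 → 100 → 125 — 1 stop higher (brighter).
Net: −2/3 +1 2/3 +1 = +2 stops.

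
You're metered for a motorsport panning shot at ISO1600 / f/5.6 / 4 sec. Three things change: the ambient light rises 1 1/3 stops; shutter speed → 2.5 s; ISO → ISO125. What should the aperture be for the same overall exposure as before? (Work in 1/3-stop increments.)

Scene light: 1 1/3 stops brighter.
Shutter speed: 4 → 3.2 → 2.5 — 2/3 stop faster (darker).
ISO: 1600 → 1250 → 1000 → 800 → 640 → 500 → 400 → 320 → 250 → 200 → 160 → 125 — 3 2/3 stops lower (darker).
Net so far: 3 stops darker. Aperture: f/5.6 → f/5 → f/4.5 → f/4 → f/3.5 → f/3.2 → f/2.8 → f/2.5 → f/2.2 → f/2.

f/2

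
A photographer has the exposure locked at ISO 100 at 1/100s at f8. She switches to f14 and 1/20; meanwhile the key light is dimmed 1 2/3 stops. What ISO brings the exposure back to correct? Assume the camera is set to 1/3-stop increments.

Scene light: 1 2/3 stops darker.
Aperture: f/8 → f/9 → f/10 → f/11 → f/13 → f/14 — 1 2/3 stops smaller aperture (darker).
Shutter speed: 1/100 → 1/80 → 1/60 → 1/50 → 1/40 → 1/30 → 1/25 → 1/20 — 2 1/3 stops slower (brighter).
Net so far: 1 stop darker. ISO: 100 → 125 → 160 → 200.

ISO 200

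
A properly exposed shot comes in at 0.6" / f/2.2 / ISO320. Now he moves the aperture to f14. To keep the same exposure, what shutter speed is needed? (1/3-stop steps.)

25 s

Aperture: f/2.2 → f/2.5 → f/2.8 → f/3.2 → f/3.5 → f/4 → f/4.5 → f/5 → f/5.6 → f/6.3 → f/7.1 → f/8 → f/9 → f/10 → f/11 → f/13 → f/14 — 5 1/3 stops stopped down (darker).
Need 5 1/3 stops brighter from the shutter speed: 0.6 → 0.8 → 1 → 1.3 → 1.6 → 2 → 2.5 → 3.2 → 4 → 5 → 6 → 8 → 10 → 13 → 15 → 20 → 25.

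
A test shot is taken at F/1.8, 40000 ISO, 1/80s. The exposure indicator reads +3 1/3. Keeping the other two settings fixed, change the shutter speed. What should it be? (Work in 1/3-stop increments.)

Overexposed by 3 1/3 stops → need 3 1/3 stops darker.
Shutter speed: 1/80 → 1/100 → 1/125 → 1/160 → 1/200 → 1/250 → 1/320 → 1/400 → 1/500 → 1/640 → 1/800.

1/800s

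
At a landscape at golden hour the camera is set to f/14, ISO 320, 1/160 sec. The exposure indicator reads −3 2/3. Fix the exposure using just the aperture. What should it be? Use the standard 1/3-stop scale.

f/4

Underexposed by 3 2/3 stops → need 3 2/3 stops brighter.
Aperture: f/14 → f/13 → f/11 → f/10 → f/9 → f/8 → f/7.1 → f/6.3 → f/5.6 → f/5 → f/4.5 → f/4.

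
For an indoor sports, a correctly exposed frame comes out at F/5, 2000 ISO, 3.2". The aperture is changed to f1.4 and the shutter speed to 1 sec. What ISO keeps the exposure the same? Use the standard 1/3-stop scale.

Aperture: f/5 → f/4.5 → f/4 → f/3.5 → f/3.2 → f/2.8 → f/2.5 → f/2.2 → f/2 → f/1.8 → f/1.6 → f/1.4 — 3 2/3 stops larger aperture (brighter).
Shutter speed: 3.2 → 2.5 → 2 → 1.6 → 1.3 → 1 — 1 2/3 stops shorter (darker).
Net change so far: 2 stops brighter. Offset with the ISO: 2000 → 1600 → 1250 → 1000 → 800 → 640 → 500.

ISO 500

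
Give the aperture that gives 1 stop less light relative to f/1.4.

f/2

Aperture: f/1.4 → f/2 — 1 stop stopped down (darker).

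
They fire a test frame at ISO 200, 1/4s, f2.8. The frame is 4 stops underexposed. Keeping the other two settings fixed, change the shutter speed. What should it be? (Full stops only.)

4 s

Underexposed by 4 stops → need 4 stops brighter.
Shutter speed: 1/4 → 1/2 → 1 → 2 → 4.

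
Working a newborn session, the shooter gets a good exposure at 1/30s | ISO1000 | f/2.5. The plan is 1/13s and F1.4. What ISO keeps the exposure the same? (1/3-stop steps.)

Shutter speed: 1/30 → 1/25 → 1/20 → 1/15 → 1/13 — 1 1/3 stops slower (brighter).
Aperture: f/2.5 → f/2.2 → f/2 → f/1.8 → f/1.6 → f/1.4 — 1 2/3 stops wider (brighter).
Net change so far: 3 stops brighter. Offset with the ISO: 1000 → 800 → 640 → 500 → 400 → 320 → 250 → 200 → 160 → 125.

ISO 125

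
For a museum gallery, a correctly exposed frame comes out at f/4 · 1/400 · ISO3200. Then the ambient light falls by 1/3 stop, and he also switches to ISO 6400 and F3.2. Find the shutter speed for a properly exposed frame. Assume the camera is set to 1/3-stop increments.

1/1000s

Scene light: 1/3 stop darker.
ISO: 3200 → 4000 → 5000 → 6400 — 1 stop higher (brighter).
Aperture: f/4 → f/3.5 → f/3.2 — 2/3 stop wider (brighter).
Net so far: 1 1/3 stops brighter. Shutter speed: 1/400 → 1/500 → 1/640 → 1/800 → 1/1000.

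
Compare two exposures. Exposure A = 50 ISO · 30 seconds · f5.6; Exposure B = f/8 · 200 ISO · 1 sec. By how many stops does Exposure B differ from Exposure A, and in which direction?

Aperture: f/5.6 → f/8 — 1 stop smaller aperture (darker).
Shutter speed: 30 → 15 → 8 → 4 → 2 → 1 — 5 stops shorter (darker).
ISO: 50 → 100 → 200 — 2 stops higher (brighter).
Net: −1 −5 +2 = −4 stops.

4 stops darker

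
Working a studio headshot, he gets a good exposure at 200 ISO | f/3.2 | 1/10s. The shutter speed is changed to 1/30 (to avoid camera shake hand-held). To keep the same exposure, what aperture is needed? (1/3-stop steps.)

Shutter speed: 1/10 → 1/13 → 1/15 → 1/20 → 1/25 → 1/30 — 1 2/3 stops faster (darker).
Need 1 2/3 stops brighter from the aperture: f/3.2 → f/2.8 → f/2.5 → f/2.2 → f/2 → f/1.8.

f/1.8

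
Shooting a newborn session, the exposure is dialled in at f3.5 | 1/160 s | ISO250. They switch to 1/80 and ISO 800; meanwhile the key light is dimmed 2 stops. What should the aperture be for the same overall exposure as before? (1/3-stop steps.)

f/4.5

Scene light: 2 stops darker.
Shutter speed: 1/160 → 1/125 → 1/100 → 1/80 — 1 stop slower (brighter).
ISO: 250 → 320 → 400 → 500 → 640 → 800 — 1 2/3 stops higher (brighter).
Net so far: 2/3 stop brighter. Aperture: f/3.5 → f/4 → f/4.5.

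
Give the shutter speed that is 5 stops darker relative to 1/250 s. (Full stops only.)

1/8000s

Shutter speed: 1/250 → 1/500 → 1/1000 → 1/2000 → 1/4000 → 1/8000 — 5 stops shorter (darker).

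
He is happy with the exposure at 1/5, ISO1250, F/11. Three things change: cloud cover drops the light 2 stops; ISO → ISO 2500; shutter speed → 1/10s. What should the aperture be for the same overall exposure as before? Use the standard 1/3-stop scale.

f/5.6

Scene light: 2 stops darker.
ISO: 1250 → 1600 → 2000 → 2500 — 1 stop raised (brighter).
Shutter speed: 1/5 → 1/6 → 1/8 → 1/10 — 1 stop shorter (darker).
Net so far: 2 stops darker. Aperture: f/11 → f/10 → f/9 → f/8 → f/7.1 → f/6.3 → f/5.6.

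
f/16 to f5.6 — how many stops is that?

f/16 → f/11 → f/8 → f/5.6 — count the steps: 3 stops.

3 stops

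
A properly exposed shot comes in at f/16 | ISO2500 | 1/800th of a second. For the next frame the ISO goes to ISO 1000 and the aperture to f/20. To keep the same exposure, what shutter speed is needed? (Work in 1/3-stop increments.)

1/200s

ISO: 2500 → 2000 → 1600 → 1250 → 1000 — 1 1/3 stops lower (darker).
Aperture: f/16 → f/18 → f/20 — 2/3 stop narrower (darker).
Net change so far: 2 stops darker. Offset with the shutter speed: 1/800 → 1/640 → 1/500 → 1/400 → 1/320 → 1/250 → 1/200.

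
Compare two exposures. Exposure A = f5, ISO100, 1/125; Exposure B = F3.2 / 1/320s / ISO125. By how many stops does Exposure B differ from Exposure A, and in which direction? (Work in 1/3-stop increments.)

Aperture: f/5 → f/4.5 → f/4 → f/3.5 → f/3.2 — 1 1/3 stops larger aperture (brighter).
Shutter speed: 1/125 → 1/160 → 1/200 → 1/250 → 1/320 — 1 1/3 stops shorter (darker).
ISO: 100 → 125 — 1/3 stop higher (brighter).
Net: +1 1/3 −1 1/3 +1/3 = +1/3 stops.

1/3 stop brighter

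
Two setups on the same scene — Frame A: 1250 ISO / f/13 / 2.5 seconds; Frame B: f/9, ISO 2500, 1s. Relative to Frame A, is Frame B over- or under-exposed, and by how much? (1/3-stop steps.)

2/3 stop brighter

Aperture: f/13 → f/11 → f/10 → f/9 — 1 stop larger aperture (brighter).
Shutter speed: 2.5 → 2 → 1.6 → 1.3 → 1 — 1 1/3 stops shorter (darker).
ISO: 1250 → 1600 → 2000 → 2500 — 1 stop higher (brighter).
Net: +1 −1 1/3 +1 = +2/3 stops.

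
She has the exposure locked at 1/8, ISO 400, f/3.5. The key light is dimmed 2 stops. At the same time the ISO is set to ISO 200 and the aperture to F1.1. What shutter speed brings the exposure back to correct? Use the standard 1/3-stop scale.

1/10s

Scene light: 2 stops darker.
ISO: 400 → 320 → 250 → 200 — 1 stop lower (darker).
Aperture: f/3.5 → f/3.2 → f/2.8 → f/2.5 → f/2.2 → f/2 → f/1.8 → f/1.6 → f/1.4 → f/1.2 → f/1.1 — 3 1/3 stops larger aperture (brighter).
Net so far: 1/3 stop brighter. Shutter speed: 1/8 → 1/10.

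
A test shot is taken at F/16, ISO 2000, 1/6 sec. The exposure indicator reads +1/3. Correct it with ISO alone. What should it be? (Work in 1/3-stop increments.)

ISO 1600

Overexposed by 1/3 stop → need 1/3 stop darker.
ISO: 2000 → 1600.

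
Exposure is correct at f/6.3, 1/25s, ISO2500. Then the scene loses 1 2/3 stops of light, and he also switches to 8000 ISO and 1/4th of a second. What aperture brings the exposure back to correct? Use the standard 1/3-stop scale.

f/16

Scene light: 1 2/3 stops darker.
ISO: 2500 → 3200 → 4000 → 5000 → 6400 → 8000 — 1 2/3 stops higher (brighter).
Shutter speed: 1/25 → 1/20 → 1/15 → 1/13 → 1/10 → 1/8 → 1/6 → 1/5 → 1/4 — 2 2/3 stops slower (brighter).
Net so far: 2 2/3 stops brighter. Aperture: f/6.3 → f/7.1 → f/8 → f/9 → f/10 → f/11 → f/13 → f/14 → f/16.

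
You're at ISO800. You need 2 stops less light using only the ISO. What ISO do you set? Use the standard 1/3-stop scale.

ISO 200

ISO: 800 → 640 → 500 → 400 → 320 → 250 → 200 — 2 stops lower (darker).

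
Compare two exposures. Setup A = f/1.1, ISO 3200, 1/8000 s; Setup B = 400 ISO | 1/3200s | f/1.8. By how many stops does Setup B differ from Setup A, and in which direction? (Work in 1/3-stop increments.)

Aperture: f/1.1 → f/1.2 → f/1.4 → f/1.6 → f/1.8 — 1 1/3 stops narrower (darker).
Shutter speed: 1/8000 → 1/6400 → 1/5000 → 1/4000 → 1/3200 — 1 1/3 stops longer (brighter).
ISO: 3200 → 2500 → 2000 → 1600 → 1250 → 1000 → 800 → 640 → 500 → 400 — 3 stops dropped (darker).
Net: −1 1/3 +1 1/3 −3 = −3 stops.

3 stops darker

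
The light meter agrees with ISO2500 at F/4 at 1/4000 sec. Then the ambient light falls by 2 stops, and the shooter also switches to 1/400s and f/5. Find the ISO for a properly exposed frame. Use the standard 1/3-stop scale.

Scene light: 2 stops darker.
Shutter speed: 1/4000 → 1/3200 → 1/2500 → 1/2000 → 1/1600 → 1/1250 → 1/1000 → 1/800 → 1/640 → 1/500 → 1/400 — 3 1/3 stops slower (brighter).
Aperture: f/4 → f/4.5 → f/5 — 2/3 stop smaller aperture (darker).
Net so far: 2/3 stop brighter. ISO: 2500 → 2000 → 1600.

ISO 1600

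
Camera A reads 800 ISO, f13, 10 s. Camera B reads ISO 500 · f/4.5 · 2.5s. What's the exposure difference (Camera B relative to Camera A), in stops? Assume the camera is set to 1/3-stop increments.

1/3 stop brighter

Aperture: f/13 → f/11 → f/10 → f/9 → f/8 → f/7.1 → f/6.3 → f/5.6 → f/5 → f/4.5 — 3 stops larger aperture (brighter).
Shutter speed: 10 → 8 → 6 → 5 → 4 → 3.2 → 2.5 — 2 stops shorter (darker).
ISO: 800 → 640 → 500 — 2/3 stop lower (darker).
Net: +3 −2 −2/3 = +1/3 stops.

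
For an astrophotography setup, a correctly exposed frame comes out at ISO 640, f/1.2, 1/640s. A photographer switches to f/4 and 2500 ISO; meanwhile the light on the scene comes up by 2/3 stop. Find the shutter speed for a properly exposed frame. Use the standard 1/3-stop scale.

1/400s

Scene light: 2/3 stop brighter.
Aperture: f/1.2 → f/1.4 → f/1.6 → f/1.8 → f/2 → f/2.2 → f/2.5 → f/2.8 → f/3.2 → f/3.5 → f/4 — 3 1/3 stops narrower (darker).
ISO: 640 → 800 → 1000 → 1250 → 1600 → 2000 → 2500 — 2 stops higher (brighter).
Net so far: 2/3 stop darker. Shutter speed: 1/640 → 1/500 → 1/400.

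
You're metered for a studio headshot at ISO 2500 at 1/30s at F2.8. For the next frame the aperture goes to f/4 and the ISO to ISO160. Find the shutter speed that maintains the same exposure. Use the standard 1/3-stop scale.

Aperture: f/2.8 → f/3.2 → f/3.5 → f/4 — 1 stop stopped down (darker).
ISO: 2500 → 2000 → 1600 → 1250 → 1000 → 800 → 640 → 500 → 400 → 320 → 250 → 200 → 160 — 4 stops lower (darker).
Net change so far: 5 stops darker. Offset with the shutter speed: 1/30 → 1/25 → 1/20 → 1/15 → 1/13 → 1/10 → 1/8 → 1/6 → 1/5 → 1/4 → 0.3 → 0.4 → 0.5 → 0.6 → 0.8 → 1.

1 s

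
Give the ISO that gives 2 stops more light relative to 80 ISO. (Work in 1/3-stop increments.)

ISO 320

ISO: 80 → 100 → 125 → 160 → 200 → 250 → 320 — 2 stops higher (brighter).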